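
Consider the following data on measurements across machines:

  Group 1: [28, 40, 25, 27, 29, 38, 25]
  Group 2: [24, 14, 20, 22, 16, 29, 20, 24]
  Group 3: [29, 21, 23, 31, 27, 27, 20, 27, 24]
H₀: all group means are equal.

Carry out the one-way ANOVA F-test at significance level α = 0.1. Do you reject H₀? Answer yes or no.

reject H₀: yes

Group means [30.29, 21.12, 25.44], grand mean 25.417
SSB = Σnᵢ(x̄ᵢ−x̄)² = 313.308; SSW = ΣΣ(x−x̄ᵢ)² = 494.526
MSB = 313.308/2 = 156.6538; MSW = 494.526/21 = 23.5488
F = MSB/MSW = 6.6523
df = (2, 21)
p-value (upper-tail) = 0.00578
At α=0.1: p < α → reject H₀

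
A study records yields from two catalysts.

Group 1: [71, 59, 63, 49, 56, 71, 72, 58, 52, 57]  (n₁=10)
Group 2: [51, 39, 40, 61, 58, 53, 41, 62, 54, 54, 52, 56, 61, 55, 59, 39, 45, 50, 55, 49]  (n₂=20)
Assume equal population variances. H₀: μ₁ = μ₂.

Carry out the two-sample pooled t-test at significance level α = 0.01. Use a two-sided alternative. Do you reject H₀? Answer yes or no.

reject H₀: yes

x̄₁=60.800, s₁=8.189, n₁=10
x̄₂=51.700, s₂=7.449, n₂=20
s_p² = [9·8.189² + 19·7.449²]/28 = 59.2071
SE = √(s_p²·(1/10+1/20)) = 2.9801
t = (60.800−51.700)/2.9801 = 3.0536
df = 28
p-value (two-sided) = 0.00492
At α=0.01: p < α → reject H₀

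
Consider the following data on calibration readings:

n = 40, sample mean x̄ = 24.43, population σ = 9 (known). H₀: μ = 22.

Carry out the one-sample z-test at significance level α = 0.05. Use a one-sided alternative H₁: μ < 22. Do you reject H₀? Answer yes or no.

SE = σ/√n = 9/√40 = 1.4230
z = (x̄−μ₀)/SE = (24.43−22)/1.4230 = 1.7076
p-value (one-sided, H₁ less) = 0.95615
At α=0.05: p ≥ α → fail to reject H₀

reject H₀: no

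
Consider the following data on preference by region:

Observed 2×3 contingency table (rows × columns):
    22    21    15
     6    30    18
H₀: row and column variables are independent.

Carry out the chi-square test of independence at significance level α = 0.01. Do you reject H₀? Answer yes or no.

reject H₀: yes

Row totals [58, 54], col totals [28, 51, 33], n=112
χ² = (22−14.50)²/14.50 + (21−26.41)²/26.41 + (15−17.09)²/17.09 + (6−13.50)²/13.50 + (30−24.59)²/24.59 + (18−15.91)²/15.91 = 10.8748
df = 2
p-value (upper-tail) = 0.00435
At α=0.01: p < α → reject H₀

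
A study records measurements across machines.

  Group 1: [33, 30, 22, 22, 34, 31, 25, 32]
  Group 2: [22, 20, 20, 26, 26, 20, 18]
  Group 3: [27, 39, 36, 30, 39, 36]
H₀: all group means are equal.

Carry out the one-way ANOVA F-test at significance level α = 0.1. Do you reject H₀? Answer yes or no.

reject H₀: yes

Group means [28.62, 21.71, 34.50], grand mean 28.000
SSB = Σnᵢ(x̄ᵢ−x̄)² = 533.196; SSW = ΣΣ(x−x̄ᵢ)² = 348.804
MSB = 533.196/2 = 266.5982; MSW = 348.804/18 = 19.3780
F = MSB/MSW = 13.7578
df = (2, 18)
p-value (upper-tail) = 0.00024
At α=0.1: p < α → reject H₀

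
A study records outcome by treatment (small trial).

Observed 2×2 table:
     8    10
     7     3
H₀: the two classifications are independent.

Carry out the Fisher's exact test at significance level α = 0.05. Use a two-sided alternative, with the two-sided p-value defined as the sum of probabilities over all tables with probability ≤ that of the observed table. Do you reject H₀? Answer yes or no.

Margins: r₁=18, r₂=10, c₁=15, c₂=13, n=28
p_obs = C(18,8)·C(10,7)/C(28,15); sum pmf over tables with pmf ≤ p_obs
p-value (two-sided) = 0.25431
At α=0.05: p ≥ α → fail to reject H₀

reject H₀: no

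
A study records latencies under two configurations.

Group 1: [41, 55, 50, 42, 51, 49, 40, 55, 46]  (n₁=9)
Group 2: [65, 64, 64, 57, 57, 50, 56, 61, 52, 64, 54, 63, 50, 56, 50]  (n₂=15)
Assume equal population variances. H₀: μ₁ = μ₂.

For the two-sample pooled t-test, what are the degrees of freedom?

df = n₁ + n₂ − 2 = 9 + 15 − 2 = 22

degrees of freedom = 22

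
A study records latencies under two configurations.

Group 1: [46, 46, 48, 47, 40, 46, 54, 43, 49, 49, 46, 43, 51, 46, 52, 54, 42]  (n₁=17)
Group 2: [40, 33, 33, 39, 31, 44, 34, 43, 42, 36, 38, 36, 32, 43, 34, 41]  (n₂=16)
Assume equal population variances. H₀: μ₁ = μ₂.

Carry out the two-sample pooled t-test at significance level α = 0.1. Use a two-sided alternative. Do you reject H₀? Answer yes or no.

reject H₀: yes

x̄₁=47.176, s₁=4.019, n₁=17
x̄₂=37.438, s₂=4.366, n₂=16
s_p² = [16·4.019² + 15·4.366²]/31 = 17.5616
SE = √(s_p²·(1/17+1/16)) = 1.4597
t = (47.176−37.438)/1.4597 = 6.6720
df = 31
p-value (two-sided) = 0.00000
At α=0.1: p < α → reject H₀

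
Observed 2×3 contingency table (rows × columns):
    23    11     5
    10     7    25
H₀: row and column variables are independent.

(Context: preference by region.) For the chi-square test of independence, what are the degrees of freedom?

df = (r−1)(c−1) = (2−1)·(3−1) = 2

degrees of freedom = 2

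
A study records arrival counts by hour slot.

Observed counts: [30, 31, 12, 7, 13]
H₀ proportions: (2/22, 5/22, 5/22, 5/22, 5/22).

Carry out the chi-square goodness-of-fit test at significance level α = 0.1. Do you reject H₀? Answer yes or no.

n = 93; E_i = n·p_i = [8.45, 21.14, 21.14, 21.14, 21.14]
χ² = (30−8.45)²/8.45 + (31−21.14)²/21.14 + (12−21.14)²/21.14 + (7−21.14)²/21.14 + (13−21.14)²/21.14 = 76.0452
df = 4
p-value (upper-tail) = 0.00000
At α=0.1: p < α → reject H₀

reject H₀: yes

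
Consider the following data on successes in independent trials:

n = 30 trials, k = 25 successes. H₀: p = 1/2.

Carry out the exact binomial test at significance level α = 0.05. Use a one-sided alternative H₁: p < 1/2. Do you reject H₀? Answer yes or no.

Exact binomial: n=30, k=25, p₀=1/2=0.5000
P(X≤25) from Σ C(n,i)·p₀^i·(1−p₀)^(n−i)
p-value (one-sided, H₁ less) = 0.99997
At α=0.05: p ≥ α → fail to reject H₀

reject H₀: no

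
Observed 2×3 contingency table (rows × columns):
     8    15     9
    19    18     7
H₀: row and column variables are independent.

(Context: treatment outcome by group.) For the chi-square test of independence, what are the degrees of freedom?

degrees of freedom = 2

df = (r−1)(c−1) = (2−1)·(3−1) = 2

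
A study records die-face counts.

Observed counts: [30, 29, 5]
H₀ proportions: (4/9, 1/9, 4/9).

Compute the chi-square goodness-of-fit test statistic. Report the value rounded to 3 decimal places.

test statistic = 86.785

n = 64; E_i = n·p_i = [28.44, 7.11, 28.44]
χ² = (30−28.44)²/28.44 + (29−7.11)²/7.11 + (5−28.44)²/28.44 = 86.7852
df = 2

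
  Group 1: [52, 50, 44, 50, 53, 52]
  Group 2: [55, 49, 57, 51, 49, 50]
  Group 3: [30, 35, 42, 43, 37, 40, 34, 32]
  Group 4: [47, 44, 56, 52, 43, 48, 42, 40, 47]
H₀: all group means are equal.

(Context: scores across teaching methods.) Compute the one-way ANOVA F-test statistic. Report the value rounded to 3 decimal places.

Group means [50.17, 51.83, 36.62, 46.56], grand mean 45.655
SSB = Σnᵢ(x̄ᵢ−x̄)² = 1010.788; SSW = ΣΣ(x−x̄ᵢ)² = 469.764
MSB = 1010.788/3 = 336.9293; MSW = 469.764/25 = 18.7906
F = MSB/MSW = 17.9308
df = (3, 25)

test statistic = 17.931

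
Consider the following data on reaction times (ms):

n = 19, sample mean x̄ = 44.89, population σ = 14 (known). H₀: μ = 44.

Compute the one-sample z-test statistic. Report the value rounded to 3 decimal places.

test statistic = 0.277

SE = σ/√n = 14/√19 = 3.2118
z = (x̄−μ₀)/SE = (44.89−44)/3.2118 = 0.2771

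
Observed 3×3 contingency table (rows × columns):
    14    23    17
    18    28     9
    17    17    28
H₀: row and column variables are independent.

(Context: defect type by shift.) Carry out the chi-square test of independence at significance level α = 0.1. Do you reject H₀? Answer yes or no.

Row totals [54, 55, 62], col totals [49, 68, 54], n=171
χ² = (14−15.47)²/15.47 + (23−21.47)²/21.47 + (17−17.05)²/17.05 + (18−15.76)²/15.76 + (28−21.87)²/21.87 + (9−17.37)²/17.37 + (17−17.77)²/17.77 + (17−24.65)²/24.65 + (28−19.58)²/19.58 = 12.3484
df = 4
p-value (upper-tail) = 0.01494
At α=0.1: p < α → reject H₀

reject H₀: yes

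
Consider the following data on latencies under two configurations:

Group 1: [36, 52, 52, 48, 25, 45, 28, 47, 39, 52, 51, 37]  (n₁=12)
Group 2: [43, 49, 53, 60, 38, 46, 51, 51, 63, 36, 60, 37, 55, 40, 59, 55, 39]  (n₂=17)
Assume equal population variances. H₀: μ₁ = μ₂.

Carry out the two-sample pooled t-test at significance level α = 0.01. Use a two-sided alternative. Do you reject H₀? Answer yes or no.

x̄₁=42.667, s₁=9.538, n₁=12
x̄₂=49.118, s₂=8.992, n₂=17
s_p² = [11·9.538² + 16·8.992²]/27 = 84.9789
SE = √(s_p²·(1/12+1/17)) = 3.4757
t = (42.667−49.118)/3.4757 = -1.8560
df = 27
p-value (two-sided) = 0.07439
At α=0.01: p ≥ α → fail to reject H₀

reject H₀: no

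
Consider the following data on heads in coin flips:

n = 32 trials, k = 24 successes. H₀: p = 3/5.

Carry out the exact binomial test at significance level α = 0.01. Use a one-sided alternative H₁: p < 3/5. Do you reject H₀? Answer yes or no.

reject H₀: no

Exact binomial: n=32, k=24, p₀=3/5=0.6000
P(X≤24) from Σ C(n,i)·p₀^i·(1−p₀)^(n−i)
p-value (one-sided, H₁ less) = 0.97518
At α=0.01: p ≥ α → fail to reject H₀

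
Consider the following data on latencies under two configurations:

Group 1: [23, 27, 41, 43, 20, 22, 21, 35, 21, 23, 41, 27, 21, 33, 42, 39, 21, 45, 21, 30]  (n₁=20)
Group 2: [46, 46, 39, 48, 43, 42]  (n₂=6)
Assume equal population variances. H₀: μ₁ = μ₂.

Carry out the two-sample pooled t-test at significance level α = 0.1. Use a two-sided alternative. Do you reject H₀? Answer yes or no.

reject H₀: yes

x̄₁=29.800, s₁=9.117, n₁=20
x̄₂=44.000, s₂=3.286, n₂=6
s_p² = [19·9.117² + 5·3.286²]/24 = 68.0500
SE = √(s_p²·(1/20+1/6)) = 3.8398
t = (29.800−44.000)/3.8398 = -3.6981
df = 24
p-value (two-sided) = 0.00113
At α=0.1: p < α → reject H₀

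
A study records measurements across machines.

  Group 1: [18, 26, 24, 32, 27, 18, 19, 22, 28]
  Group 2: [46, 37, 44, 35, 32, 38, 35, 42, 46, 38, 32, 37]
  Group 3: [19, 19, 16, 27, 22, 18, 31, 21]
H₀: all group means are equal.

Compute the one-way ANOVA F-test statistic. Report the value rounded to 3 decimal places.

test statistic = 35.866

Group means [23.78, 38.50, 21.62], grand mean 29.276
SSB = Σnᵢ(x̄ᵢ−x̄)² = 1761.363; SSW = ΣΣ(x−x̄ᵢ)² = 638.431
MSB = 1761.363/2 = 880.6813; MSW = 638.431/26 = 24.5550
F = MSB/MSW = 35.8656
df = (2, 26)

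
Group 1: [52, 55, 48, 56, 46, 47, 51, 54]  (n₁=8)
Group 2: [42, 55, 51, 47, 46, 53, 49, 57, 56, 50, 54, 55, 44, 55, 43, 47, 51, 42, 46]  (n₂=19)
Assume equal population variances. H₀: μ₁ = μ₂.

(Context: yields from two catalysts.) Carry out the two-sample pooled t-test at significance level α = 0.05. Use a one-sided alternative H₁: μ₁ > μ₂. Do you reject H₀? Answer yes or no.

reject H₀: no

x̄₁=51.125, s₁=3.796, n₁=8
x̄₂=49.632, s₂=4.991, n₂=19
s_p² = [7·3.796² + 18·4.991²]/25 = 21.9718
SE = √(s_p²·(1/8+1/19)) = 1.9756
t = (51.125−49.632)/1.9756 = 0.7559
df = 25
p-value (one-sided, H₁ greater) = 0.22837
At α=0.05: p ≥ α → fail to reject H₀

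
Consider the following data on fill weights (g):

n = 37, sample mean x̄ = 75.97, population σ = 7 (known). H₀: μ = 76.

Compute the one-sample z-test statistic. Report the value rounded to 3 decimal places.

test statistic = -0.026

SE = σ/√n = 7/√37 = 1.1508
z = (x̄−μ₀)/SE = (75.97−76)/1.1508 = -0.0261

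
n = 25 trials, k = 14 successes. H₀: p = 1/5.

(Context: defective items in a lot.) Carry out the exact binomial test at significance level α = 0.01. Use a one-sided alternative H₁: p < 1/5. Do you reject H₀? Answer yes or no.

reject H₀: no

Exact binomial: n=25, k=14, p₀=1/5=0.2000
P(X≤14) from Σ C(n,i)·p₀^i·(1−p₀)^(n−i)
p-value (one-sided, H₁ less) = 0.99999
At α=0.01: p ≥ α → fail to reject H₀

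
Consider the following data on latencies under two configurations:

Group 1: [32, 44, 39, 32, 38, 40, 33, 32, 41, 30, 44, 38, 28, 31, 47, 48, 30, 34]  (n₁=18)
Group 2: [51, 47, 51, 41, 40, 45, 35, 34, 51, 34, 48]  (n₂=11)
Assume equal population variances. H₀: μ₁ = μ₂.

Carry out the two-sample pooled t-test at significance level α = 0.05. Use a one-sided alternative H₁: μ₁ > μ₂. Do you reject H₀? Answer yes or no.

reject H₀: no

x̄₁=36.722, s₁=6.248, n₁=18
x̄₂=43.364, s₂=6.889, n₂=11
s_p² = [17·6.248² + 10·6.889²]/27 = 42.1539
SE = √(s_p²·(1/18+1/11)) = 2.4848
t = (36.722−43.364)/2.4848 = -2.6729
df = 27
p-value (one-sided, H₁ greater) = 0.99370
At α=0.05: p ≥ α → fail to reject H₀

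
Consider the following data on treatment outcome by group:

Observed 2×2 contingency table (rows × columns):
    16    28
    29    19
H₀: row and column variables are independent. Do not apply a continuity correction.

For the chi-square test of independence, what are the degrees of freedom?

degrees of freedom = 1

df = (r−1)(c−1) = (2−1)·(2−1) = 1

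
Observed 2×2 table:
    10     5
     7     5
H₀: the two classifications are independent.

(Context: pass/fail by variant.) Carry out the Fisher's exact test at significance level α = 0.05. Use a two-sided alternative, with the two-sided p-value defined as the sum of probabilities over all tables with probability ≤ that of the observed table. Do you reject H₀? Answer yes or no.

Margins: r₁=15, r₂=12, c₁=17, c₂=10, n=27
p_obs = C(15,10)·C(12,7)/C(27,17); sum pmf over tables with pmf ≤ p_obs
p-value (two-sided) = 0.70633
At α=0.05: p ≥ α → fail to reject H₀

reject H₀: no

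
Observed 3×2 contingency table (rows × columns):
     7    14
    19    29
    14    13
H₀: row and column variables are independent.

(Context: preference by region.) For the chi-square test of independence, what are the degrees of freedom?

degrees of freedom = 2

df = (r−1)(c−1) = (3−1)·(2−1) = 2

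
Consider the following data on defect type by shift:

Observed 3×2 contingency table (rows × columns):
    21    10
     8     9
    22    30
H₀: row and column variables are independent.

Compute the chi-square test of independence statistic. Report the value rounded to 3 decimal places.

Row totals [31, 17, 52], col totals [51, 49], n=100
χ² = (21−15.81)²/15.81 + (10−15.19)²/15.19 + (8−8.67)²/8.67 + (9−8.33)²/8.33 + (22−26.52)²/26.52 + (30−25.48)²/25.48 = 5.1549
df = 2

test statistic = 5.155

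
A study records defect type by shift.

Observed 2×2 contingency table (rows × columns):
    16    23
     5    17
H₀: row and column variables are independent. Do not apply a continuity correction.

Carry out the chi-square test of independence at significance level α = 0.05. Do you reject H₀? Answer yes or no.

Row totals [39, 22], col totals [21, 40], n=61
χ² = (16−13.43)²/13.43 + (23−25.57)²/25.57 + (5−7.57)²/7.57 + (17−14.43)²/14.43 = 2.0862
df = 1
p-value (upper-tail) = 0.14863
At α=0.05: p ≥ α → fail to reject H₀

reject H₀: no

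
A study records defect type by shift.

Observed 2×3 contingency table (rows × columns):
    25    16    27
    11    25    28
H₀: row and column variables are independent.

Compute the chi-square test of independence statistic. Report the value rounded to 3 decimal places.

Row totals [68, 64], col totals [36, 41, 55], n=132
χ² = (25−18.55)²/18.55 + (16−21.12)²/21.12 + (27−28.33)²/28.33 + (11−17.45)²/17.45 + (25−19.88)²/19.88 + (28−26.67)²/26.67 = 7.3237
df = 2

test statistic = 7.324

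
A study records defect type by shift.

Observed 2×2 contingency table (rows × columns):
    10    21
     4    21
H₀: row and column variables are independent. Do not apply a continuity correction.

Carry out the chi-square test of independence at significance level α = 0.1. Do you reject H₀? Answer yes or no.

Row totals [31, 25], col totals [14, 42], n=56
χ² = (10−7.75)²/7.75 + (21−23.25)²/23.25 + (4−6.25)²/6.25 + (21−18.75)²/18.75 = 1.9510
df = 1
p-value (upper-tail) = 0.16248
At α=0.1: p ≥ α → fail to reject H₀

reject H₀: no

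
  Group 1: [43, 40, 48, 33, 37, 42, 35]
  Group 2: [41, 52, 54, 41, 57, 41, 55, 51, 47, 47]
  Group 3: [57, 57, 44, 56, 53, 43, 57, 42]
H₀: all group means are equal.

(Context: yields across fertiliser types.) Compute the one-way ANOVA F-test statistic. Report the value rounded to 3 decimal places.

test statistic = 7.094

Group means [39.71, 48.60, 51.12], grand mean 46.920
SSB = Σnᵢ(x̄ᵢ−x̄)² = 533.136; SSW = ΣΣ(x−x̄ᵢ)² = 826.704
MSB = 533.136/2 = 266.5682; MSW = 826.704/22 = 37.5774
F = MSB/MSW = 7.0938
df = (2, 22)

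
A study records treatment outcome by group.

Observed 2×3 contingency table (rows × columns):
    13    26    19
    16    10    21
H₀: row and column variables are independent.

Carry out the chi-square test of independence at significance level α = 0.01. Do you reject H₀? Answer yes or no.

reject H₀: no

Row totals [58, 47], col totals [29, 36, 40], n=105
χ² = (13−16.02)²/16.02 + (26−19.89)²/19.89 + (19−22.10)²/22.10 + (16−12.98)²/12.98 + (10−16.11)²/16.11 + (21−17.90)²/17.90 = 6.4398
df = 2
p-value (upper-tail) = 0.03996
At α=0.01: p ≥ α → fail to reject H₀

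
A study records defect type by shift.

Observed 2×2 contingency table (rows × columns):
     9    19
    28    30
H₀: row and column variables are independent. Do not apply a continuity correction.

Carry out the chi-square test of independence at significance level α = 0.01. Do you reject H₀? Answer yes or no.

Row totals [28, 58], col totals [37, 49], n=86
χ² = (9−12.05)²/12.05 + (19−15.95)²/15.95 + (28−24.95)²/24.95 + (30−33.05)²/33.05 = 2.0050
df = 1
p-value (upper-tail) = 0.15678
At α=0.01: p ≥ α → fail to reject H₀

reject H₀: no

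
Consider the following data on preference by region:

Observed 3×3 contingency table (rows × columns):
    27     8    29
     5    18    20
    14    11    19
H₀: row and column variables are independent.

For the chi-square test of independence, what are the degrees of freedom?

df = (r−1)(c−1) = (3−1)·(3−1) = 4

degrees of freedom = 4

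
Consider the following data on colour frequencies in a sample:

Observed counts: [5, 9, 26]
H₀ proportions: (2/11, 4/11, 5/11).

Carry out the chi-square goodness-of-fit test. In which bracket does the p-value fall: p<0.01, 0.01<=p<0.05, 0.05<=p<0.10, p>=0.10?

n = 40; E_i = n·p_i = [7.27, 14.55, 18.18]
χ² = (5−7.27)²/7.27 + (9−14.55)²/14.55 + (26−18.18)²/18.18 = 6.1863
df = 2
p-value (upper-tail) = 0.04536
→ bracket: 0.01<=p<0.05

p-value bracket: 0.01<=p<0.05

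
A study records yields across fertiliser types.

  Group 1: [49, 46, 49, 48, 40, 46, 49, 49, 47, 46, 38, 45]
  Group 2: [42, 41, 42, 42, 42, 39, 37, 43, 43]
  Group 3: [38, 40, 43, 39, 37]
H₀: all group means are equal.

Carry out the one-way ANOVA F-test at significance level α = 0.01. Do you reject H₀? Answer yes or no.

Group means [46.00, 41.22, 39.40], grand mean 43.077
SSB = Σnᵢ(x̄ᵢ−x̄)² = 201.091; SSW = ΣΣ(x−x̄ᵢ)² = 194.756
MSB = 201.091/2 = 100.5453; MSW = 194.756/23 = 8.4676
F = MSB/MSW = 11.8741
df = (2, 23)
p-value (upper-tail) = 0.00029
At α=0.01: p < α → reject H₀

reject H₀: yes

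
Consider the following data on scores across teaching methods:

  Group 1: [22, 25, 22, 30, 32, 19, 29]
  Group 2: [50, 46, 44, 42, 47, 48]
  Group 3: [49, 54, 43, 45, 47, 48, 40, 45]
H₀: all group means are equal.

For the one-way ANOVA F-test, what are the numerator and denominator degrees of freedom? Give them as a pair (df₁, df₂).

k = 3 groups, N = 21 total
df = (k−1, N−k) = (3−1, 21−3) = (2, 18)

degrees of freedom = [2, 18]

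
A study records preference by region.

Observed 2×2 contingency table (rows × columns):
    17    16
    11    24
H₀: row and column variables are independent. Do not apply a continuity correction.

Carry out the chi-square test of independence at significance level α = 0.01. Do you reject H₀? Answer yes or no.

reject H₀: no

Row totals [33, 35], col totals [28, 40], n=68
χ² = (17−13.59)²/13.59 + (16−19.41)²/19.41 + (11−14.41)²/14.41 + (24−20.59)²/20.59 = 2.8293
df = 1
p-value (upper-tail) = 0.09256
At α=0.01: p ≥ α → fail to reject H₀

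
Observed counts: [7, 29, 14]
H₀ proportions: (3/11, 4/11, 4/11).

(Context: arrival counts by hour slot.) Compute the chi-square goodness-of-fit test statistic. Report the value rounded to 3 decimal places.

test statistic = 10.628

n = 50; E_i = n·p_i = [13.64, 18.18, 18.18]
χ² = (7−13.64)²/13.64 + (29−18.18)²/18.18 + (14−18.18)²/18.18 = 10.6283
df = 2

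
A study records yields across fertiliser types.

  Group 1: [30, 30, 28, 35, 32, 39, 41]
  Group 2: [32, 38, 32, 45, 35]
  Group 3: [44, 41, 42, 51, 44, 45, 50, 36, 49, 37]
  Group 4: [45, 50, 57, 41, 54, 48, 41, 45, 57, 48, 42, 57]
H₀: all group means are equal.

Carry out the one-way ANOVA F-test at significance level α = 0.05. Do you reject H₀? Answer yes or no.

Group means [33.57, 36.40, 43.90, 48.75], grand mean 42.382
SSB = Σnᵢ(x̄ᵢ−x̄)² = 1231.965; SSW = ΣΣ(x−x̄ᵢ)² = 928.064
MSB = 1231.965/3 = 410.6550; MSW = 928.064/30 = 30.9355
F = MSB/MSW = 13.2746
df = (3, 30)
p-value (upper-tail) = 0.00001
At α=0.05: p < α → reject H₀

reject H₀: yes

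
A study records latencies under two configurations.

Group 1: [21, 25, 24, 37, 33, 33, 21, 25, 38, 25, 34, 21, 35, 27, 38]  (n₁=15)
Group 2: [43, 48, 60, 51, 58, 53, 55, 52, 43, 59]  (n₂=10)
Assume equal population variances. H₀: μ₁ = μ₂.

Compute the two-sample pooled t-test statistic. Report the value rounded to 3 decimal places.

x̄₁=29.133, s₁=6.479, n₁=15
x̄₂=52.200, s₂=6.125, n₂=10
s_p² = [14·6.479² + 9·6.125²]/23 = 40.2319
SE = √(s_p²·(1/15+1/10)) = 2.5895
t = (29.133−52.200)/2.5895 = -8.9079
df = 23

test statistic = -8.908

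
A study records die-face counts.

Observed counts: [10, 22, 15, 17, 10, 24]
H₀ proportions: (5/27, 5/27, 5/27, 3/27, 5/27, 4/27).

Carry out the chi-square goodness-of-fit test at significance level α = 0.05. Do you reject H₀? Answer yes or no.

reject H₀: yes

n = 98; E_i = n·p_i = [18.15, 18.15, 18.15, 10.89, 18.15, 14.52]
χ² = (10−18.15)²/18.15 + (22−18.15)²/18.15 + (15−18.15)²/18.15 + (17−10.89)²/10.89 + (10−18.15)²/18.15 + (24−14.52)²/14.52 = 18.3020
df = 5
p-value (upper-tail) = 0.00259
At α=0.05: p < α → reject H₀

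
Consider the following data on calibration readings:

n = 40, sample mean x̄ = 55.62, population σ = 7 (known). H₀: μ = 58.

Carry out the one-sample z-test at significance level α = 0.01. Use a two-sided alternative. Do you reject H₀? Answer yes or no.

SE = σ/√n = 7/√40 = 1.1068
z = (x̄−μ₀)/SE = (55.62−58)/1.1068 = -2.1503
p-value (two-sided) = 0.03153
At α=0.01: p ≥ α → fail to reject H₀

reject H₀: no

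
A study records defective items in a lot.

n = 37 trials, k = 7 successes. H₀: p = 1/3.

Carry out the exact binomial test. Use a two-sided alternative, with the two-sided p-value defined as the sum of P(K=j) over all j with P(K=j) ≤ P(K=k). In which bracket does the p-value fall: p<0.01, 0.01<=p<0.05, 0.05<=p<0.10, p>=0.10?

p-value bracket: 0.05<=p<0.10

Exact binomial: n=37, k=7, p₀=1/3=0.3333
P(X=j) = C(n,j)·p₀^j·(1−p₀)^(n−j); p = Σ P(X=j) over j with P(X=j) ≤ P(X=7)
p-value (two-sided) = 0.07977
→ bracket: 0.05<=p<0.10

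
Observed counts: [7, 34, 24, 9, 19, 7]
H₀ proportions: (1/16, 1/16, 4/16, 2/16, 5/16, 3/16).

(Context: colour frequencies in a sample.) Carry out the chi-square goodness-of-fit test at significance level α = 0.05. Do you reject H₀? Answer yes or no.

n = 100; E_i = n·p_i = [6.25, 6.25, 25.00, 12.50, 31.25, 18.75]
χ² = (7−6.25)²/6.25 + (34−6.25)²/6.25 + (24−25.00)²/25.00 + (9−12.50)²/12.50 + (19−31.25)²/31.25 + (7−18.75)²/18.75 = 136.4853
df = 5
p-value (upper-tail) = 0.00000
At α=0.05: p < α → reject H₀

reject H₀: yes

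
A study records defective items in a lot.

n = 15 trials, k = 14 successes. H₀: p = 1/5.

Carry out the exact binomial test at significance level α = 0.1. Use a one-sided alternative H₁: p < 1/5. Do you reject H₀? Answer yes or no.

reject H₀: no

Exact binomial: n=15, k=14, p₀=1/5=0.2000
P(X≤14) from Σ C(n,i)·p₀^i·(1−p₀)^(n−i)
p-value (one-sided, H₁ less) = 1.00000
At α=0.1: p ≥ α → fail to reject H₀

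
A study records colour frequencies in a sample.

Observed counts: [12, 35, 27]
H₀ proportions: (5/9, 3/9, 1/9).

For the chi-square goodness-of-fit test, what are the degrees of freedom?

df = k − 1 = 3 − 1 = 2

degrees of freedom = 2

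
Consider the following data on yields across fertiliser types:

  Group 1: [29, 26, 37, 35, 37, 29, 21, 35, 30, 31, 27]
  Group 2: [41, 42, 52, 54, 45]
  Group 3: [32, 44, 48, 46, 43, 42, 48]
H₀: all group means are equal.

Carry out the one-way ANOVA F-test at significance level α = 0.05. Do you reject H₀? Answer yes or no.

Group means [30.64, 46.80, 43.29], grand mean 38.000
SSB = Σnᵢ(x̄ᵢ−x̄)² = 1179.226; SSW = ΣΣ(x−x̄ᵢ)² = 572.774
MSB = 1179.226/2 = 589.6130; MSW = 572.774/20 = 28.6387
F = MSB/MSW = 20.5880
df = (2, 20)
p-value (upper-tail) = 0.00001
At α=0.05: p < α → reject H₀

reject H₀: yes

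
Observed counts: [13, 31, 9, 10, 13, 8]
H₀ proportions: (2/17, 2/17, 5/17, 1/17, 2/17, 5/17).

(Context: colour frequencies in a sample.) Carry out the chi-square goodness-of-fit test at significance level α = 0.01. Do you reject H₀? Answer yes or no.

reject H₀: yes

n = 84; E_i = n·p_i = [9.88, 9.88, 24.71, 4.94, 9.88, 24.71]
χ² = (13−9.88)²/9.88 + (31−9.88)²/9.88 + (9−24.71)²/24.71 + (10−4.94)²/4.94 + (13−9.88)²/9.88 + (8−24.71)²/24.71 = 73.5536
df = 5
p-value (upper-tail) = 0.00000
At α=0.01: p < α → reject H₀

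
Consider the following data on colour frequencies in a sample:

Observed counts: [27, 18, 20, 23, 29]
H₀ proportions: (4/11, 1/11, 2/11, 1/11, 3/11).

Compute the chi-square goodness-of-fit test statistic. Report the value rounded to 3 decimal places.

test statistic = 25.491

n = 117; E_i = n·p_i = [42.55, 10.64, 21.27, 10.64, 31.91]
χ² = (27−42.55)²/42.55 + (18−10.64)²/10.64 + (20−21.27)²/21.27 + (23−10.64)²/10.64 + (29−31.91)²/31.91 = 25.4907
df = 4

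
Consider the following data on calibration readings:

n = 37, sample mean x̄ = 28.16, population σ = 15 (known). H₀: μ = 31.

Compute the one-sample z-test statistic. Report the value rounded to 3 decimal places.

test statistic = -1.152

SE = σ/√n = 15/√37 = 2.4660
z = (x̄−μ₀)/SE = (28.16−31)/2.4660 = -1.1517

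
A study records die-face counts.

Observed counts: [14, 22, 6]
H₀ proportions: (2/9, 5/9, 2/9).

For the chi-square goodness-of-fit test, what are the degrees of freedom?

degrees of freedom = 2

df = k − 1 = 3 − 1 = 2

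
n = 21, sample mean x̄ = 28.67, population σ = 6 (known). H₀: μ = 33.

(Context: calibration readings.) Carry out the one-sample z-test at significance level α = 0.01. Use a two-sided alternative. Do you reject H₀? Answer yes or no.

SE = σ/√n = 6/√21 = 1.3093
z = (x̄−μ₀)/SE = (28.67−33)/1.3093 = -3.3071
p-value (two-sided) = 0.00094
At α=0.01: p < α → reject H₀

reject H₀: yes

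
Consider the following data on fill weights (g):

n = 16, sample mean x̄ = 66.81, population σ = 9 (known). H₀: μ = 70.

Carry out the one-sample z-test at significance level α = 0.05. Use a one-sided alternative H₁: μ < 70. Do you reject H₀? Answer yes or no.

SE = σ/√n = 9/√16 = 2.2500
z = (x̄−μ₀)/SE = (66.81−70)/2.2500 = -1.4178
p-value (one-sided, H₁ less) = 0.07813
At α=0.05: p ≥ α → fail to reject H₀

reject H₀: no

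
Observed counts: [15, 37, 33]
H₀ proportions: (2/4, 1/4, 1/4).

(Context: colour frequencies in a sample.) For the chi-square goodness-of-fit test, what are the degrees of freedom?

df = k − 1 = 3 − 1 = 2

degrees of freedom = 2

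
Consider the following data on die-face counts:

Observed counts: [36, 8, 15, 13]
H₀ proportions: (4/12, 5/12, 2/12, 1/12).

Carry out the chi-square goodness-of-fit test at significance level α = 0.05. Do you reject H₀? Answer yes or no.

reject H₀: yes

n = 72; E_i = n·p_i = [24.00, 30.00, 12.00, 6.00]
χ² = (36−24.00)²/24.00 + (8−30.00)²/30.00 + (15−12.00)²/12.00 + (13−6.00)²/6.00 = 31.0500
df = 3
p-value (upper-tail) = 0.00000
At α=0.05: p < α → reject H₀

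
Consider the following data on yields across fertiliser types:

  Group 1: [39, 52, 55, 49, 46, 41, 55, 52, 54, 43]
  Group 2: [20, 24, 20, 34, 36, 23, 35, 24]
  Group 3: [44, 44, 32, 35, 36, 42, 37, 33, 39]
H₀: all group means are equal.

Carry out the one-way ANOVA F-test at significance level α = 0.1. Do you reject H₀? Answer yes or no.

reject H₀: yes

Group means [48.60, 27.00, 38.00], grand mean 38.667
SSB = Σnᵢ(x̄ᵢ−x̄)² = 2079.600; SSW = ΣΣ(x−x̄ᵢ)² = 812.400
MSB = 2079.600/2 = 1039.8000; MSW = 812.400/24 = 33.8500
F = MSB/MSW = 30.7179
df = (2, 24)
p-value (upper-tail) = 0.00000
At α=0.1: p < α → reject H₀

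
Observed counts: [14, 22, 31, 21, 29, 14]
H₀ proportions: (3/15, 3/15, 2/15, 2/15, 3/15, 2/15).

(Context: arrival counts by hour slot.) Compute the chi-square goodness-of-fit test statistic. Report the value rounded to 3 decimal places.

test statistic = 18.542

n = 131; E_i = n·p_i = [26.20, 26.20, 17.47, 17.47, 26.20, 17.47]
χ² = (14−26.20)²/26.20 + (22−26.20)²/26.20 + (31−17.47)²/17.47 + (21−17.47)²/17.47 + (29−26.20)²/26.20 + (14−17.47)²/17.47 = 18.5420
df = 5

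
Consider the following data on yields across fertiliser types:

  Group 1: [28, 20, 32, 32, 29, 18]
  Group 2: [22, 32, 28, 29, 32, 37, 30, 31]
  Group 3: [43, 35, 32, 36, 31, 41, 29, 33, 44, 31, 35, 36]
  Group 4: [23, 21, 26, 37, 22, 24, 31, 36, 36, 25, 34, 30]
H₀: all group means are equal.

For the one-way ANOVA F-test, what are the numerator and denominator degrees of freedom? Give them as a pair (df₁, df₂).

k = 4 groups, N = 38 total
df = (k−1, N−k) = (4−1, 38−4) = (3, 34)

degrees of freedom = [3, 34]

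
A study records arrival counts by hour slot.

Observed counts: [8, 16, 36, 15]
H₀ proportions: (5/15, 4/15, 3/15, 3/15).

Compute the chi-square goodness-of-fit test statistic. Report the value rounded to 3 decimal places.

n = 75; E_i = n·p_i = [25.00, 20.00, 15.00, 15.00]
χ² = (8−25.00)²/25.00 + (16−20.00)²/20.00 + (36−15.00)²/15.00 + (15−15.00)²/15.00 = 41.7600
df = 3

test statistic = 41.760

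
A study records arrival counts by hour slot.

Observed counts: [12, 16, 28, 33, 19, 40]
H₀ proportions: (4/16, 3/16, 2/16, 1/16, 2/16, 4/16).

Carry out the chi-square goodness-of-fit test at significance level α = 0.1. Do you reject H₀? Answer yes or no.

reject H₀: yes

n = 148; E_i = n·p_i = [37.00, 27.75, 18.50, 9.25, 18.50, 37.00]
χ² = (12−37.00)²/37.00 + (16−27.75)²/27.75 + (28−18.50)²/18.50 + (33−9.25)²/9.25 + (19−18.50)²/18.50 + (40−37.00)²/37.00 = 87.9820
df = 5
p-value (upper-tail) = 0.00000
At α=0.1: p < α → reject H₀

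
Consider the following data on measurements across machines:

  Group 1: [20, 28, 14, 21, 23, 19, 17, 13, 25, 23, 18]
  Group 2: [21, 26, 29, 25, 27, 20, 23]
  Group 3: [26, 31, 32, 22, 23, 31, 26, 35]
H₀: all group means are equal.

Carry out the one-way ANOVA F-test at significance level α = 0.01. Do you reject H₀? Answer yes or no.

reject H₀: yes

Group means [20.09, 24.43, 28.25], grand mean 23.769
SSB = Σnᵢ(x̄ᵢ−x̄)² = 312.492; SSW = ΣΣ(x−x̄ᵢ)² = 422.123
MSB = 312.492/2 = 156.2460; MSW = 422.123/23 = 18.3532
F = MSB/MSW = 8.5133
df = (2, 23)
p-value (upper-tail) = 0.00171
At α=0.01: p < α → reject H₀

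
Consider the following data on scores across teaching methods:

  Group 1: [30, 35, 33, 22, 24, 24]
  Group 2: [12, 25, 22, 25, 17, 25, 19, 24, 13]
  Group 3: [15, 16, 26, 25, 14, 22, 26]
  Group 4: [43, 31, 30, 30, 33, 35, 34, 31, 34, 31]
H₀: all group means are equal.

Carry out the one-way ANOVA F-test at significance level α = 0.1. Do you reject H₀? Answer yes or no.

reject H₀: yes

Group means [28.00, 20.22, 20.57, 33.20], grand mean 25.812
SSB = Σnᵢ(x̄ᵢ−x̄)² = 1048.005; SSW = ΣΣ(x−x̄ᵢ)² = 674.870
MSB = 1048.005/3 = 349.3351; MSW = 674.870/28 = 24.1025
F = MSB/MSW = 14.4937
df = (3, 28)
p-value (upper-tail) = 0.00001
At α=0.1: p < α → reject H₀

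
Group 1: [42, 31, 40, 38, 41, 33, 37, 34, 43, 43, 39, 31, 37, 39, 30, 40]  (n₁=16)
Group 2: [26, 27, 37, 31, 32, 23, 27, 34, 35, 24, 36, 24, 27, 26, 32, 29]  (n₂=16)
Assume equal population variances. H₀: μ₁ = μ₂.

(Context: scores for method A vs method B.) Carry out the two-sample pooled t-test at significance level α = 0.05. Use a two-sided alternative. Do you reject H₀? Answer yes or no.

x̄₁=37.375, s₁=4.349, n₁=16
x̄₂=29.375, s₂=4.544, n₂=16
s_p² = [15·4.349² + 15·4.544²]/30 = 19.7833
SE = √(s_p²·(1/16+1/16)) = 1.5726
t = (37.375−29.375)/1.5726 = 5.0873
df = 30
p-value (two-sided) = 0.00002
At α=0.05: p < α → reject H₀

reject H₀: yes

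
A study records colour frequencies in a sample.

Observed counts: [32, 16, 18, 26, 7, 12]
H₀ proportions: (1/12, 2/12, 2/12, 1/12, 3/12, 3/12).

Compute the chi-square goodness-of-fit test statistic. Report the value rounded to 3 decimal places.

test statistic = 111.090

n = 111; E_i = n·p_i = [9.25, 18.50, 18.50, 9.25, 27.75, 27.75]
χ² = (32−9.25)²/9.25 + (16−18.50)²/18.50 + (18−18.50)²/18.50 + (26−9.25)²/9.25 + (7−27.75)²/27.75 + (12−27.75)²/27.75 = 111.0901
df = 5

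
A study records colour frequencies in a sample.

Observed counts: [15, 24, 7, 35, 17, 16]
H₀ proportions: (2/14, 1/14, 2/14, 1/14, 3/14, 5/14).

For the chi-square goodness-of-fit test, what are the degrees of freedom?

df = k − 1 = 6 − 1 = 5

degrees of freedom = 5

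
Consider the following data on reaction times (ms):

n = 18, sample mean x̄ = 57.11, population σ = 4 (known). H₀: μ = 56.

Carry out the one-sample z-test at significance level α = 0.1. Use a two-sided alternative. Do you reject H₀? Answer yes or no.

SE = σ/√n = 4/√18 = 0.9428
z = (x̄−μ₀)/SE = (57.11−56)/0.9428 = 1.1773
p-value (two-sided) = 0.23906
At α=0.1: p ≥ α → fail to reject H₀

reject H₀: no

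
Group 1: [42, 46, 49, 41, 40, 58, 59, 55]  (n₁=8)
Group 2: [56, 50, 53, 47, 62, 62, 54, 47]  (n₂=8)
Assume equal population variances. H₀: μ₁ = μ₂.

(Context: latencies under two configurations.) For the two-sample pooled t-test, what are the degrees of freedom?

df = n₁ + n₂ − 2 = 8 + 8 − 2 = 14

degrees of freedom = 14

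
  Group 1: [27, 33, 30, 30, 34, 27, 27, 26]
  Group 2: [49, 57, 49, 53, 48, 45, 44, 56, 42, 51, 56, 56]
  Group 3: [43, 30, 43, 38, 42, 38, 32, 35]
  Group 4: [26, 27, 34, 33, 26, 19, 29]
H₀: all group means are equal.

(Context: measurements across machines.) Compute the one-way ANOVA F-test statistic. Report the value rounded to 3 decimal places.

test statistic = 48.787

Group means [29.25, 50.50, 37.62, 27.71], grand mean 38.143
SSB = Σnᵢ(x̄ᵢ−x̄)² = 3228.482; SSW = ΣΣ(x−x̄ᵢ)² = 683.804
MSB = 3228.482/3 = 1076.1607; MSW = 683.804/31 = 22.0582
F = MSB/MSW = 48.7874
df = (3, 31)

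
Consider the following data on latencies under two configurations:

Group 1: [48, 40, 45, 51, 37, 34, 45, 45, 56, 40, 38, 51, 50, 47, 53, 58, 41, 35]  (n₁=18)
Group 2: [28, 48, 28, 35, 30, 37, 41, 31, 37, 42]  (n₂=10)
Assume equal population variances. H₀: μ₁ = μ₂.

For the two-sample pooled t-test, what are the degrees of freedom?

df = n₁ + n₂ − 2 = 18 + 10 − 2 = 26

degrees of freedom = 26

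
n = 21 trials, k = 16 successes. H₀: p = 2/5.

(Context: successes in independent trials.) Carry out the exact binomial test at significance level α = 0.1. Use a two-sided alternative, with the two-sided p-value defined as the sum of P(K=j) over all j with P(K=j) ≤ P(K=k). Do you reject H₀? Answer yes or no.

Exact binomial: n=21, k=16, p₀=2/5=0.4000
P(X=j) = C(n,j)·p₀^j·(1−p₀)^(n−j); p = Σ P(X=j) over j with P(X=j) ≤ P(X=16)
p-value (two-sided) = 0.00116
At α=0.1: p < α → reject H₀

reject H₀: yes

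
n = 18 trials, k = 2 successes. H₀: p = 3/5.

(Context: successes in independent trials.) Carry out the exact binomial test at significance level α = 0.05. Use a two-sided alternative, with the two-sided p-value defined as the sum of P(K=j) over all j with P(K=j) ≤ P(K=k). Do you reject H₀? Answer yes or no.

reject H₀: yes

Exact binomial: n=18, k=2, p₀=3/5=0.6000
P(X=j) = C(n,j)·p₀^j·(1−p₀)^(n−j); p = Σ P(X=j) over j with P(X=j) ≤ P(X=2)
p-value (two-sided) = 0.00003
At α=0.05: p < α → reject H₀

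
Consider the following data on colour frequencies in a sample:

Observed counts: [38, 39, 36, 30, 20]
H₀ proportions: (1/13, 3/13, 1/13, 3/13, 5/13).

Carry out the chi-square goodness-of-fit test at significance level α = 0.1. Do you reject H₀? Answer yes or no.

n = 163; E_i = n·p_i = [12.54, 37.62, 12.54, 37.62, 62.69]
χ² = (38−12.54)²/12.54 + (39−37.62)²/37.62 + (36−12.54)²/12.54 + (30−37.62)²/37.62 + (20−62.69)²/62.69 = 126.2699
df = 4
p-value (upper-tail) = 0.00000
At α=0.1: p < α → reject H₀

reject H₀: yes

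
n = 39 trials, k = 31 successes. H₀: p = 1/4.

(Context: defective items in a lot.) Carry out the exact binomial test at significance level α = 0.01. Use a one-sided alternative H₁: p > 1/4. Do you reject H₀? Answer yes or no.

reject H₀: yes

Exact binomial: n=39, k=31, p₀=1/4=0.2500
P(X≥31) from Σ C(n,i)·p₀^i·(1−p₀)^(n−i)
p-value (one-sided, H₁ greater) = 0.00000
At α=0.01: p < α → reject H₀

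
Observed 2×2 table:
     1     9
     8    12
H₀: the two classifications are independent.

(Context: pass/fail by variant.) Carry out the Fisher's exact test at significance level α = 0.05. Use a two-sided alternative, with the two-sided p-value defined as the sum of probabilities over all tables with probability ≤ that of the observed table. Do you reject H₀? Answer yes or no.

Margins: r₁=10, r₂=20, c₁=9, c₂=21, n=30
p_obs = C(10,1)·C(20,8)/C(30,9); sum pmf over tables with pmf ≤ p_obs
p-value (two-sided) = 0.20351
At α=0.05: p ≥ α → fail to reject H₀

reject H₀: no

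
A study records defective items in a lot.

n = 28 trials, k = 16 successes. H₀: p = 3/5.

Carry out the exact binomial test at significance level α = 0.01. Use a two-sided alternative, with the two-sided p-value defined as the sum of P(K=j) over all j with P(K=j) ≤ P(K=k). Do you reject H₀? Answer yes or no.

Exact binomial: n=28, k=16, p₀=3/5=0.6000
P(X=j) = C(n,j)·p₀^j·(1−p₀)^(n−j); p = Σ P(X=j) over j with P(X=j) ≤ P(X=16)
p-value (two-sided) = 0.84754
At α=0.01: p ≥ α → fail to reject H₀

reject H₀: no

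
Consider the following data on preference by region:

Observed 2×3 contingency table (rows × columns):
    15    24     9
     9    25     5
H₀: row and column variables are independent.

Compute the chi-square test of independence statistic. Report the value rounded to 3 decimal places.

Row totals [48, 39], col totals [24, 49, 14], n=87
χ² = (15−13.24)²/13.24 + (24−27.03)²/27.03 + (9−7.72)²/7.72 + (9−10.76)²/10.76 + (25−21.97)²/21.97 + (5−6.28)²/6.28 = 1.7510
df = 2

test statistic = 1.751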